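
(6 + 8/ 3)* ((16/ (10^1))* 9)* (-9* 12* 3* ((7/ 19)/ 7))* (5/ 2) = -5320.42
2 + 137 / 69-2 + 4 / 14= 1097 / 483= 2.27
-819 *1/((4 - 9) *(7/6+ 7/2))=351/10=35.10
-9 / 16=-0.56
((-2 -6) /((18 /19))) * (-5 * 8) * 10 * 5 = 152000 /9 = 16888.89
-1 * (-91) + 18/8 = 373/4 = 93.25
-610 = -610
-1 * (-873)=873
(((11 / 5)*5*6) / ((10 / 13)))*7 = 3003 / 5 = 600.60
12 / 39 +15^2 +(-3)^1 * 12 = 2461 / 13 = 189.31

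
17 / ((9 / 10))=18.89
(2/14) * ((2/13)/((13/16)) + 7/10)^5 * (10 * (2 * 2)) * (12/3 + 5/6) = 74143254628374849/4825047214715000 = 15.37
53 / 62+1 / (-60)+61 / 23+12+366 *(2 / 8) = 4577047 / 42780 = 106.99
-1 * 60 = -60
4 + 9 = 13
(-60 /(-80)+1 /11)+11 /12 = 58 /33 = 1.76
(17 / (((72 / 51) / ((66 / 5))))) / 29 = 3179 / 580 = 5.48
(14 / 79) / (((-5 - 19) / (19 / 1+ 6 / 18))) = -203 / 1422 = -0.14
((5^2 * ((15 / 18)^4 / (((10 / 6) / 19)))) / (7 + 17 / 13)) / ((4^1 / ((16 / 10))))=154375 / 23328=6.62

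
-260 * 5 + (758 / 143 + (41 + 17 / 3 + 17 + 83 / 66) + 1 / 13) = -1055081 / 858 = -1229.70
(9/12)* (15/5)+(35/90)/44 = 1789/792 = 2.26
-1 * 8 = -8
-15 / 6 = -5 / 2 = -2.50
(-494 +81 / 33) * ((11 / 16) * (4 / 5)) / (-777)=5407 / 15540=0.35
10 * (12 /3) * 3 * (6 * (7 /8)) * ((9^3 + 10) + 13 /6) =466935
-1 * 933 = -933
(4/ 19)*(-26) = -104/ 19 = -5.47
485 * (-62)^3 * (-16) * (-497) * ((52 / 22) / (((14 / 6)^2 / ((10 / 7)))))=-570062181853.80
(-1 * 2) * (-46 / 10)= 46 / 5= 9.20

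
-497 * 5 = -2485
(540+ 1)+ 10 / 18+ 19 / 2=9919 / 18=551.06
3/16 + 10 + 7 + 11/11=291/16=18.19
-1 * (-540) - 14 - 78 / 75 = 524.96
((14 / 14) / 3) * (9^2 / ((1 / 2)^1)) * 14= 756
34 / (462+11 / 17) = 578 / 7865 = 0.07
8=8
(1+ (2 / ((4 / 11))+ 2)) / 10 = 17 / 20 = 0.85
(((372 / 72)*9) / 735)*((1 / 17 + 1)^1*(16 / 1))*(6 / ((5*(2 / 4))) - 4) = -35712 / 20825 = -1.71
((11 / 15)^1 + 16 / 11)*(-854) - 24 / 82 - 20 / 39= -164391542 / 87945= -1869.25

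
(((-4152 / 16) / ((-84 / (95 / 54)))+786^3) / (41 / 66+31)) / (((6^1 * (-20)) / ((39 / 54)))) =-209983643609597 / 2271991680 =-92422.72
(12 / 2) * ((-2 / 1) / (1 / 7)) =-84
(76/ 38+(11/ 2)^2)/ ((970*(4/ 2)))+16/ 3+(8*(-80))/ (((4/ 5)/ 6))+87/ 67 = -7476477991/ 1559760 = -4793.35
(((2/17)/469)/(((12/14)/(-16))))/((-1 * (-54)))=-8/92259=-0.00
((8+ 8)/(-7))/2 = -8/7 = -1.14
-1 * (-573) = 573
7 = 7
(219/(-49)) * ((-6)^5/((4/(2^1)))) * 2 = 34753.96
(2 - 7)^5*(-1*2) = 6250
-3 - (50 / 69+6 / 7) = -2213 / 483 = -4.58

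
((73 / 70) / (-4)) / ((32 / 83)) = -6059 / 8960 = -0.68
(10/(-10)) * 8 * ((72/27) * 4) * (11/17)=-55.22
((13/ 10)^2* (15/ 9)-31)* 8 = -3382/ 15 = -225.47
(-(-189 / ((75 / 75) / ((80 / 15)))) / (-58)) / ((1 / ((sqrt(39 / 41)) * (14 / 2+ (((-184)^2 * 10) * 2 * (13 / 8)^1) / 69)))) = -8040648 * sqrt(1599) / 1189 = -270416.65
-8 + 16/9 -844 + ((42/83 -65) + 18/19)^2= 71353827613/22382361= 3187.95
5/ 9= 0.56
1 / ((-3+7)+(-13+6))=-1 / 3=-0.33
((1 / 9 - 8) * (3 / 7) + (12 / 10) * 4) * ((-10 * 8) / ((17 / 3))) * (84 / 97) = -28608 / 1649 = -17.35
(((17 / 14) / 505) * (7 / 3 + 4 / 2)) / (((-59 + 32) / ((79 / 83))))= -17459 / 47531610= -0.00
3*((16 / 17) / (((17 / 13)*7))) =624 / 2023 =0.31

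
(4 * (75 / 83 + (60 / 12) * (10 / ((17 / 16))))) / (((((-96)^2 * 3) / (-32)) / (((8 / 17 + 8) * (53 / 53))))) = -135350 / 71961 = -1.88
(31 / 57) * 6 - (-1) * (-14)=-204 / 19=-10.74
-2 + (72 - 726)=-656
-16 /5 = -3.20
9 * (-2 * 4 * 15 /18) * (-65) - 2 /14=3899.86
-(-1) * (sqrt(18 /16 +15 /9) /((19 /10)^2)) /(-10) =-5 * sqrt(402) /2166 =-0.05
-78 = -78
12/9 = 1.33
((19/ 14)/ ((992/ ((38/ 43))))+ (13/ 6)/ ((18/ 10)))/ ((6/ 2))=0.40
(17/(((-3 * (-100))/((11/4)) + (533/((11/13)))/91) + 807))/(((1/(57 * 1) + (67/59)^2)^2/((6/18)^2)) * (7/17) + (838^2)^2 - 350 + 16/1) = 0.00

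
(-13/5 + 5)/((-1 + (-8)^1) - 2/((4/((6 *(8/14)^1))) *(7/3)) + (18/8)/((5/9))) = -784/1857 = -0.42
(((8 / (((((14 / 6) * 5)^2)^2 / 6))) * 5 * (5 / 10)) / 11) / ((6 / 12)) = 3888 / 3301375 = 0.00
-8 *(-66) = 528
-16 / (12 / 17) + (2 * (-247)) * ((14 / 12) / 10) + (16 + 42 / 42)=-633 / 10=-63.30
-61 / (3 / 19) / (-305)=19 / 15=1.27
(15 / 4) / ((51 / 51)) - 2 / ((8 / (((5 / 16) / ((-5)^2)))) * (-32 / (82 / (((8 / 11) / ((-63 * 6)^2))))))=16148571 / 10240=1577.01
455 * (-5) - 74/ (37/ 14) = -2303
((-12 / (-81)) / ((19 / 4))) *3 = 16 / 171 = 0.09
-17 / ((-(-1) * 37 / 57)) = -969 / 37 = -26.19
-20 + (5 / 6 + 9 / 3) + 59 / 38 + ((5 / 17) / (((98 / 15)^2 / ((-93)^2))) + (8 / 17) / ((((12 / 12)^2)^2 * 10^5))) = 654085819991 / 14541056250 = 44.98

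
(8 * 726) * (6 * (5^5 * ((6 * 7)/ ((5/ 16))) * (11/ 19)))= 160997760000/ 19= 8473566315.79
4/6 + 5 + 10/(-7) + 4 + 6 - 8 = 131/21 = 6.24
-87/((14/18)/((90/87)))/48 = -135/56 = -2.41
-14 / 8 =-1.75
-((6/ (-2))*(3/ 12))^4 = -81/ 256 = -0.32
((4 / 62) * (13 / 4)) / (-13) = -1 / 62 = -0.02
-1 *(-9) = 9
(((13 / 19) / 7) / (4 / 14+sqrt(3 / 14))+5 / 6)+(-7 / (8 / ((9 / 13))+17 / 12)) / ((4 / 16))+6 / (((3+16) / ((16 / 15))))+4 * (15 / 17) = sqrt(42) / 19+10546513 / 4525230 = 2.67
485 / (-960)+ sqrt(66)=-97 / 192+ sqrt(66)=7.62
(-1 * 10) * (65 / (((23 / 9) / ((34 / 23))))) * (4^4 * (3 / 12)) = -12729600 / 529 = -24063.52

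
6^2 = 36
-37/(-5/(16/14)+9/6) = 296/23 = 12.87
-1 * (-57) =57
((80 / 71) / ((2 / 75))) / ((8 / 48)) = 18000 / 71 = 253.52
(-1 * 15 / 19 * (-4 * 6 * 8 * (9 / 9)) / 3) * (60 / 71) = 57600 / 1349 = 42.70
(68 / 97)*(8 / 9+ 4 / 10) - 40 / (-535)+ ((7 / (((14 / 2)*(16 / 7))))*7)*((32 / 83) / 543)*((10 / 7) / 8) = 13734307663 / 14033134530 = 0.98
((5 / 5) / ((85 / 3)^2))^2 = 81 / 52200625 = 0.00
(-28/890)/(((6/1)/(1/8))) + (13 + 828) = 8981873/10680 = 841.00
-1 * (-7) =7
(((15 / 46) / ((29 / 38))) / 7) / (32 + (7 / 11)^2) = 11495 / 6102383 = 0.00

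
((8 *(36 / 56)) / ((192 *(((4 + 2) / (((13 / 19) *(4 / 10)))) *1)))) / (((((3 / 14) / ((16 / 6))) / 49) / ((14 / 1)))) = 8918 / 855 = 10.43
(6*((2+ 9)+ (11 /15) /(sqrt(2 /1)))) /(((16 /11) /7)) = 847*sqrt(2) /80+ 2541 /8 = 332.60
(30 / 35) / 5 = 6 / 35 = 0.17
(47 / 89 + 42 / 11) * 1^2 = 4255 / 979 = 4.35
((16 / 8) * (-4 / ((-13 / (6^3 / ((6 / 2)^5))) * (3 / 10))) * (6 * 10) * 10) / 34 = 64000 / 1989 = 32.18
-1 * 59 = -59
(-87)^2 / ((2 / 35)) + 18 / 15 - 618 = 1318407 / 10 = 131840.70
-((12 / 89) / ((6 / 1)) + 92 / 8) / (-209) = 2051 / 37202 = 0.06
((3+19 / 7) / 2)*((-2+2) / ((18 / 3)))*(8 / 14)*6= 0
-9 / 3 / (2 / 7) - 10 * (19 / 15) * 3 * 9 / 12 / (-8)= -111 / 16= -6.94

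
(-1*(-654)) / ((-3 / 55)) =-11990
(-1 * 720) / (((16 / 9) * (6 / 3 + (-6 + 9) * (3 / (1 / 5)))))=-8.62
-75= -75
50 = 50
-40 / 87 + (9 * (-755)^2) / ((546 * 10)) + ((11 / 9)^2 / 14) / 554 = 55607769368 / 59211243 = 939.14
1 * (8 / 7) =8 / 7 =1.14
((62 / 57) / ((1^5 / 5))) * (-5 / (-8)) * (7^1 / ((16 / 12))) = 5425 / 304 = 17.85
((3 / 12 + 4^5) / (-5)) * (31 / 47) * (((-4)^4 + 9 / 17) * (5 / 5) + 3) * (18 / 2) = -74164617 / 235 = -315594.11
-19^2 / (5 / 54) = -19494 / 5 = -3898.80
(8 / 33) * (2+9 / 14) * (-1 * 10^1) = -6.41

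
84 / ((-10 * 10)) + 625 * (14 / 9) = 218561 / 225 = 971.38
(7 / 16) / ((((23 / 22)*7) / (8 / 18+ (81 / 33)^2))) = 7045 / 18216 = 0.39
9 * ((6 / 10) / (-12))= -9 / 20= -0.45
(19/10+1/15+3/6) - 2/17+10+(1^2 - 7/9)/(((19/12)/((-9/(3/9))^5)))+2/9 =-29271587557/14535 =-2013869.11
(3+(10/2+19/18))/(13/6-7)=-163/87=-1.87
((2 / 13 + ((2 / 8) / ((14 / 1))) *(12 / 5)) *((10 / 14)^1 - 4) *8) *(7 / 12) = -4117 / 1365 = -3.02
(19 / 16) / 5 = 19 / 80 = 0.24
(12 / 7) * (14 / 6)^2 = 28 / 3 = 9.33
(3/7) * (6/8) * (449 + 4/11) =144.44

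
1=1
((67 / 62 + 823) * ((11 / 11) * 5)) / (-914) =-255465 / 56668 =-4.51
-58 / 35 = -1.66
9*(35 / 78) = 105 / 26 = 4.04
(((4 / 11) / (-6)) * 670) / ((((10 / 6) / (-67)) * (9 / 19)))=3446.10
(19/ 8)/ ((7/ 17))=323/ 56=5.77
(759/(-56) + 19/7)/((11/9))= -5463/616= -8.87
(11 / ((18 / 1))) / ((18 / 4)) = 11 / 81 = 0.14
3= 3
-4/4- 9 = -10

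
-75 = -75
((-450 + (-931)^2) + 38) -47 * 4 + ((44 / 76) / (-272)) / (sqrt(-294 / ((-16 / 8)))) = 866161 -11 * sqrt(3) / 108528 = 866161.00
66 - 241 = -175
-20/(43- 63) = 1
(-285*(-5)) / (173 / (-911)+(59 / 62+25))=80486850 / 1455073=55.31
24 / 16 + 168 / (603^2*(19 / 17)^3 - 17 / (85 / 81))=6236161991 / 4156524234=1.50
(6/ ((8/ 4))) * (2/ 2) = 3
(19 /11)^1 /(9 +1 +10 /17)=323 /1980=0.16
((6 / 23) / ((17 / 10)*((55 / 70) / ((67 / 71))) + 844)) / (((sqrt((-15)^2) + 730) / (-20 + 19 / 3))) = -153832 / 27176099719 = -0.00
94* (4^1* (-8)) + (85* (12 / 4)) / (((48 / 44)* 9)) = -2982.03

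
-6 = -6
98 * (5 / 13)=37.69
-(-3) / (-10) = -3 / 10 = -0.30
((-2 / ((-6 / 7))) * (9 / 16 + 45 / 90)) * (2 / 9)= 119 / 216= 0.55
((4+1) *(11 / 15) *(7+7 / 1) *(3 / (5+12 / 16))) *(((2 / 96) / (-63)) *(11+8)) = -209 / 1242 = -0.17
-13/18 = -0.72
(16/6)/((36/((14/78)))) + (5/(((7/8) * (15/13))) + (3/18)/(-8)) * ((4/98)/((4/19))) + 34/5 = 448983737/57788640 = 7.77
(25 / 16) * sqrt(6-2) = 25 / 8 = 3.12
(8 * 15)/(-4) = -30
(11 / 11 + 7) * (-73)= -584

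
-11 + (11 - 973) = -973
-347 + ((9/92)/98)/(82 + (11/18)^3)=-187539087734/540458485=-347.00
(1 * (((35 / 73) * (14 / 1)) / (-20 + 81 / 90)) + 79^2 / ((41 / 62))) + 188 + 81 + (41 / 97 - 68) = 534477498076 / 55451311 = 9638.68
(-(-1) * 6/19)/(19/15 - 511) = -45/72637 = -0.00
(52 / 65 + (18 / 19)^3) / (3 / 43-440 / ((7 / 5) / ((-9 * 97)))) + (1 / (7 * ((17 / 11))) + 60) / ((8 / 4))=20253643563199693 / 674082814024410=30.05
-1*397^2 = -157609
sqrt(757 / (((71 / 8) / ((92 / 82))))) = 4 * sqrt(50683421) / 2911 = 9.78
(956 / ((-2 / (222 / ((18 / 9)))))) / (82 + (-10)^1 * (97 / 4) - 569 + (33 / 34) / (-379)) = 341852694 / 4700185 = 72.73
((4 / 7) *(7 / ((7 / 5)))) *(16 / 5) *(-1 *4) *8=-292.57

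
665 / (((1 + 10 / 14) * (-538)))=-4655 / 6456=-0.72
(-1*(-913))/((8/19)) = 17347/8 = 2168.38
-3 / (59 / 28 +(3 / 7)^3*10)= -4116 / 3971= -1.04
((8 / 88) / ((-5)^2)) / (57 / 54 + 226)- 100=-112392482 / 1123925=-100.00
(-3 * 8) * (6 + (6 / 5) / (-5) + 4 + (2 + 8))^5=-706067117573376 / 9765625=-72301272.84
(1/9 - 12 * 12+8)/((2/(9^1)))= -611.50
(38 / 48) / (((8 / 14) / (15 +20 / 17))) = 36575 / 1632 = 22.41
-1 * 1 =-1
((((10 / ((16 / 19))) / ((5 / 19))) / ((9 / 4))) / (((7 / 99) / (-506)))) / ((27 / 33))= -11051293 / 63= -175417.35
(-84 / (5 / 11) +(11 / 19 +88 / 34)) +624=714423 / 1615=442.37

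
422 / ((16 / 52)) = 2743 / 2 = 1371.50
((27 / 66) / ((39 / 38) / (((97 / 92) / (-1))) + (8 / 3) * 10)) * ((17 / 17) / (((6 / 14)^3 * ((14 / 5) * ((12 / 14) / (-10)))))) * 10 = -8.43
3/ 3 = 1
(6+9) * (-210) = -3150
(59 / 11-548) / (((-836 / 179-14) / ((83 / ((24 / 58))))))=2571761557 / 441144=5829.76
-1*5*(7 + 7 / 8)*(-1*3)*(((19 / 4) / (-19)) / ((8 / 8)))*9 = -8505 / 32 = -265.78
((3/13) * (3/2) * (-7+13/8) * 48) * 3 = -3483/13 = -267.92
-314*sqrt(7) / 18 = -157*sqrt(7) / 9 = -46.15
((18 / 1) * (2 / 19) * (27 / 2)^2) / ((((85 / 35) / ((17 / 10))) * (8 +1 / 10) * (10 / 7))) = 3969 / 190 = 20.89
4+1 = 5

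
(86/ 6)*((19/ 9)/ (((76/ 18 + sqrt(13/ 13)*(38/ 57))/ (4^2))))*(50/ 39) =163400/ 1287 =126.96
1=1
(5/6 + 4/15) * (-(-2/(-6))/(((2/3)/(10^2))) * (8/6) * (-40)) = 8800/3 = 2933.33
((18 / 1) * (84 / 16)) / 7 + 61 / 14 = 125 / 7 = 17.86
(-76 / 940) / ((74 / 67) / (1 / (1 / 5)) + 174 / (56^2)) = -1996064 / 6823319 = -0.29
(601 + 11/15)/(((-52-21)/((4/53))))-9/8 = -811147/464280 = -1.75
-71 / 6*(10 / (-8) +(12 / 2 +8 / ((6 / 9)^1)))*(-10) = 23785 / 12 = 1982.08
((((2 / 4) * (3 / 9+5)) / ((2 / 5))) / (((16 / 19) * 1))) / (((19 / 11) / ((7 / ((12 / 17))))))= 6545 / 144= 45.45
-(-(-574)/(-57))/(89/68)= 7.69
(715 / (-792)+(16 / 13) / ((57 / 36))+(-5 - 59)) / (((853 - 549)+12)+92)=-1140407 / 7255872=-0.16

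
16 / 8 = 2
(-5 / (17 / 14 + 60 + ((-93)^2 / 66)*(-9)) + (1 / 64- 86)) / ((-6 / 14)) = 1105508047 / 5510464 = 200.62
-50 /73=-0.68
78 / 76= 39 / 38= 1.03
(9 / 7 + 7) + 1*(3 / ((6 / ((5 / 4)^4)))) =34071 / 3584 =9.51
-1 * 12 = -12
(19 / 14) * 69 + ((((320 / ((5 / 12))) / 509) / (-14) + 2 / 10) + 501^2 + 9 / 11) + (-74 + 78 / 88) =196766449527 / 783860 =251022.44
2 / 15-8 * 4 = -478 / 15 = -31.87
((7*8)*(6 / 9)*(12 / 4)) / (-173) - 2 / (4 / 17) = -3165 / 346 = -9.15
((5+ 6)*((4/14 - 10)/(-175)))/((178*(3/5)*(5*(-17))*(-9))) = 22/2943675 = 0.00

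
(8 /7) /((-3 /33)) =-88 /7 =-12.57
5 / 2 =2.50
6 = 6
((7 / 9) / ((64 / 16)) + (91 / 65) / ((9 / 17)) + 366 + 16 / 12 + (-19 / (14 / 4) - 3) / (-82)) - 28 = 17681927 / 51660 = 342.28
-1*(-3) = 3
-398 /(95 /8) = -3184 /95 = -33.52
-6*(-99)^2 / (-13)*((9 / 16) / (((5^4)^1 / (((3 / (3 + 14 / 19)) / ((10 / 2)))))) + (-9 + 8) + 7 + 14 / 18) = 30660.19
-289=-289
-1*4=-4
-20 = -20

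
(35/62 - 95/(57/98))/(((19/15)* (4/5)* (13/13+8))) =-756875/42408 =-17.85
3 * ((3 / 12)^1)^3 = 0.05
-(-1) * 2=2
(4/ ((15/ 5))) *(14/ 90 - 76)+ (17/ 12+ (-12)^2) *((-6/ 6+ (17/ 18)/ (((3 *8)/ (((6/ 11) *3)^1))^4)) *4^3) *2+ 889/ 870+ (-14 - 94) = -3452204443403/ 183422448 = -18821.06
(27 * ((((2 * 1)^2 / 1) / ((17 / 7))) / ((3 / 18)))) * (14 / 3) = 21168 / 17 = 1245.18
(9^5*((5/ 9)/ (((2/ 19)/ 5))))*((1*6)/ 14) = 9349425/ 14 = 667816.07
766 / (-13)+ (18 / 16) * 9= -5075 / 104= -48.80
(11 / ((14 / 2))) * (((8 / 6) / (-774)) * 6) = -0.02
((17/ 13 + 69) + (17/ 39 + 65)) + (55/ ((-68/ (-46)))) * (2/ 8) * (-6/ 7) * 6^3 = -7362284/ 4641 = -1586.36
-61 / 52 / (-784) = 61 / 40768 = 0.00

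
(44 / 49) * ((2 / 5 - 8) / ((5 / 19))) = -31768 / 1225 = -25.93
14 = 14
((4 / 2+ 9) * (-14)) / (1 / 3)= -462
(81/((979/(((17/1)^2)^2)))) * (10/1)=67652010/979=69103.18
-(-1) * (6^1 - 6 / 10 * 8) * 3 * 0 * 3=0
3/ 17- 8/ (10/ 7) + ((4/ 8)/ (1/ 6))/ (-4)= -2099/ 340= -6.17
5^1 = 5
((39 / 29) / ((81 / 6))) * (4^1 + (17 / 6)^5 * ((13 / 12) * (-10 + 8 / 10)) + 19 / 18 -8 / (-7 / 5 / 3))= -38161650553 / 213101280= -179.08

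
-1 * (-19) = 19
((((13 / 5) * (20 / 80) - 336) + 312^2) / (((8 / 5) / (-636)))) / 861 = -102829169 / 2296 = -44786.22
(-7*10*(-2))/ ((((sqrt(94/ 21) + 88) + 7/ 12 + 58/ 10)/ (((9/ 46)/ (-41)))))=-1498429800/ 211584854569 + 756000*sqrt(1974)/ 211584854569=-0.01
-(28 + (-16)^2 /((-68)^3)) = -137560 /4913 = -28.00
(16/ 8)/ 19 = 2/ 19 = 0.11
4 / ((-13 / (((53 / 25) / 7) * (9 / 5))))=-1908 / 11375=-0.17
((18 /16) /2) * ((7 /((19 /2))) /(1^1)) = 63 /152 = 0.41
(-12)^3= -1728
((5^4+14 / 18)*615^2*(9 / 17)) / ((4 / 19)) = 595192658.82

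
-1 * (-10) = 10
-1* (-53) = 53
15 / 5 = 3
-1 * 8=-8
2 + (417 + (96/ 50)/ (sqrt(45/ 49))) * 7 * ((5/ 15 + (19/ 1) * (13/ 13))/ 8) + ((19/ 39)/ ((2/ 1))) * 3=5684 * sqrt(5)/ 375 + 366963/ 52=7090.87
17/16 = 1.06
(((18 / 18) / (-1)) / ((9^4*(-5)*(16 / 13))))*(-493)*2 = -6409 / 262440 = -0.02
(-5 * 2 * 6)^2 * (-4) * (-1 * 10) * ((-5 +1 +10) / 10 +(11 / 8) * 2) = 482400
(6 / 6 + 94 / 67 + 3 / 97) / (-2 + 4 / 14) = -55363 / 38994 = -1.42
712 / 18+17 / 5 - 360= -14267 / 45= -317.04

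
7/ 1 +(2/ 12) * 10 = 8.67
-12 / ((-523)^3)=12 / 143055667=0.00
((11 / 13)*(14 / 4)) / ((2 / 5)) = 385 / 52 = 7.40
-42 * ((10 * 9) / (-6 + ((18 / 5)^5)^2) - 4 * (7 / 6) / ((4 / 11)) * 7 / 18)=2245081219784767 / 10711225898622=209.60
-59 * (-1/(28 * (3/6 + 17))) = 0.12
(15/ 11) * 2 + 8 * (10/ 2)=470/ 11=42.73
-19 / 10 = -1.90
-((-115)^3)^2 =-2313060765625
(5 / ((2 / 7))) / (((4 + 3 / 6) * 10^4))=7 / 18000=0.00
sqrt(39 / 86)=0.67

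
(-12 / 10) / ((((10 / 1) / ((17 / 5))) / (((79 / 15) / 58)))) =-1343 / 36250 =-0.04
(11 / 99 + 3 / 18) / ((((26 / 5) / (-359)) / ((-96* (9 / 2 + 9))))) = 323100 / 13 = 24853.85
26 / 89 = 0.29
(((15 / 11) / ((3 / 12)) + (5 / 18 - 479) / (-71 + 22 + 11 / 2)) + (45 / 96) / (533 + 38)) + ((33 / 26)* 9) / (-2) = 21991222999 / 2045897568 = 10.75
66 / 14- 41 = -254 / 7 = -36.29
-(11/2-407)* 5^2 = 20075/2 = 10037.50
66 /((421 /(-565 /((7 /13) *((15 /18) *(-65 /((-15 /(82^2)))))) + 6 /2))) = 2296305 /4953907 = 0.46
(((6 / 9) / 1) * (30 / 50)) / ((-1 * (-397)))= 2 / 1985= 0.00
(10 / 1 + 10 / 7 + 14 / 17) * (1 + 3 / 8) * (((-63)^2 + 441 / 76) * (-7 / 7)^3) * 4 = -346059945 / 1292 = -267848.25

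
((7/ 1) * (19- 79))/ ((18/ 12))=-280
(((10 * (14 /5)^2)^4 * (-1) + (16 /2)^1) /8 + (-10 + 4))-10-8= -2951592487 /625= -4722547.98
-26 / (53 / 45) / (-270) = 13 / 159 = 0.08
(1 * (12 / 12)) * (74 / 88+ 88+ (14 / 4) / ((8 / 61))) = 20333 / 176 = 115.53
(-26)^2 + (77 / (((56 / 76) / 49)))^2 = 104880785 / 4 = 26220196.25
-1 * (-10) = 10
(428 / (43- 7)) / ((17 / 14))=1498 / 153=9.79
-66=-66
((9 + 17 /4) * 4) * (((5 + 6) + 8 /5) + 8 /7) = 25493 /35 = 728.37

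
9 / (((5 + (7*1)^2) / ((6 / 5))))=1 / 5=0.20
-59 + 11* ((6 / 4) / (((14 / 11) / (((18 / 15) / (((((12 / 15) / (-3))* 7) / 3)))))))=-32929 / 392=-84.00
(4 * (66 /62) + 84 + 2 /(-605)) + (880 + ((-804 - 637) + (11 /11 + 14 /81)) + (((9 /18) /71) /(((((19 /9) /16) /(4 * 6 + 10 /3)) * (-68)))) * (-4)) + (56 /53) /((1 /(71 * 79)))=10072421694545252 /1846455425595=5455.00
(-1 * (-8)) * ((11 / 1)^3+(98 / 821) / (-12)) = 10647.92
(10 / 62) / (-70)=-1 / 434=-0.00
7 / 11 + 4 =51 / 11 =4.64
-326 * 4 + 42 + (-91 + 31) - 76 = -1398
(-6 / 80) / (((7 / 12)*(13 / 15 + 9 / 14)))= -27 / 317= -0.09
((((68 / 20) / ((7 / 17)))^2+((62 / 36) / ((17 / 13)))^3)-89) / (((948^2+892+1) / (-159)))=34480689935617 / 10525121353265400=0.00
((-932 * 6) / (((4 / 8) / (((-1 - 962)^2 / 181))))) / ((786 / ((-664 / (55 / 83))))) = 95267474851392 / 1304105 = 73051997.23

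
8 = 8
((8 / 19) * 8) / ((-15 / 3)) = -64 / 95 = -0.67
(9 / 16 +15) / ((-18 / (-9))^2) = 249 / 64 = 3.89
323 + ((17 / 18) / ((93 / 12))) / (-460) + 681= 64426663 / 64170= 1004.00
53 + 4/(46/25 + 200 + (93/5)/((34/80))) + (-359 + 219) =-4539767/52191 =-86.98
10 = 10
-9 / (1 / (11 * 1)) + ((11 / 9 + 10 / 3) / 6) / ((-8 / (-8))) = -5305 / 54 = -98.24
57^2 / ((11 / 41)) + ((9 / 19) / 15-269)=12373783 / 1045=11840.94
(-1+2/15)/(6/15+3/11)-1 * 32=-3695/111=-33.29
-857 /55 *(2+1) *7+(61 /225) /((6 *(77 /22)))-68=-395.21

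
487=487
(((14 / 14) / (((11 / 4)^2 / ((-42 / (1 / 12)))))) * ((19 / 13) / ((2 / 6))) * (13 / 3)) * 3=-459648 / 121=-3798.74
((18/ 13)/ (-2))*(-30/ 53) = 270/ 689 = 0.39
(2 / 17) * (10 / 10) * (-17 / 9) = -0.22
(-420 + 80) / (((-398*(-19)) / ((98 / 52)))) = -4165 / 49153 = -0.08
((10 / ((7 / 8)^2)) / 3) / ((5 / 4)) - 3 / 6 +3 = 1759 / 294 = 5.98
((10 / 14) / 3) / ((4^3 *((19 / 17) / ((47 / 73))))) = 3995 / 1864128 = 0.00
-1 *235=-235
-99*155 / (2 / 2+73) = -15345 / 74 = -207.36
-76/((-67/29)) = 2204/67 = 32.90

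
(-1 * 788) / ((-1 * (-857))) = -788 / 857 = -0.92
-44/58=-22/29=-0.76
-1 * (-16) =16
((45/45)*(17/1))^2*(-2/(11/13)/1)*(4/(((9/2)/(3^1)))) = -60112/33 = -1821.58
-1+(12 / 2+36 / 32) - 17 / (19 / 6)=115 / 152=0.76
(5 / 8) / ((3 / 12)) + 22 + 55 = 159 / 2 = 79.50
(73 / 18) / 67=73 / 1206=0.06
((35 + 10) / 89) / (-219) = -15 / 6497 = -0.00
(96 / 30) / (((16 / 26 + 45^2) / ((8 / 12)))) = 416 / 394995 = 0.00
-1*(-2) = 2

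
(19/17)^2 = 361/289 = 1.25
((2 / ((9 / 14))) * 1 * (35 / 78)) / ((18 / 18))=490 / 351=1.40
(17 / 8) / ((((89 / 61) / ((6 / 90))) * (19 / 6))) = 1037 / 33820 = 0.03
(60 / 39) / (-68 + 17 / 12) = -240 / 10387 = -0.02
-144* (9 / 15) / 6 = -72 / 5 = -14.40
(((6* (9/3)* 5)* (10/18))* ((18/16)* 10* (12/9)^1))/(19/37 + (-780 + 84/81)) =-749250/777671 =-0.96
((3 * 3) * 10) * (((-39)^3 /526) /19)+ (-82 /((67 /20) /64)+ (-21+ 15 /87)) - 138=-21938709439 /9709171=-2259.59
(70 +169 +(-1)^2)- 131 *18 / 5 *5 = -2118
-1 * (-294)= 294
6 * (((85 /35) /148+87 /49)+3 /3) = 60741 /3626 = 16.75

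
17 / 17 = 1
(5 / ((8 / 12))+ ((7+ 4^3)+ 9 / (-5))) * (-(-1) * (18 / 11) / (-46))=-6903 / 2530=-2.73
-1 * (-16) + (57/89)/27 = 12835/801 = 16.02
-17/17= -1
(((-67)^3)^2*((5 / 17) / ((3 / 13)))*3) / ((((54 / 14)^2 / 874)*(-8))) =-125904046930011805 / 49572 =-2539821813322.27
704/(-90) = -352/45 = -7.82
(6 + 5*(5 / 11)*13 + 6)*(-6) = -2742 / 11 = -249.27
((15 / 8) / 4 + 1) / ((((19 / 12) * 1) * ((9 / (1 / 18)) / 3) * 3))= 47 / 8208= 0.01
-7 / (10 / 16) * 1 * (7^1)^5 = -188238.40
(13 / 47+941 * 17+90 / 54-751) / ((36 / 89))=47836610 / 1269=37696.30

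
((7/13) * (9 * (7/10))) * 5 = 441/26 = 16.96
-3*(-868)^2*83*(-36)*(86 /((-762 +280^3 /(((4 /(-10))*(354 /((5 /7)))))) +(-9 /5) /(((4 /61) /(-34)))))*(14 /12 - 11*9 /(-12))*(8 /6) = -65957658.21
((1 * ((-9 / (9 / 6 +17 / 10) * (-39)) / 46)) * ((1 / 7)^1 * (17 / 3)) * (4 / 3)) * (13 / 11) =43095 / 14168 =3.04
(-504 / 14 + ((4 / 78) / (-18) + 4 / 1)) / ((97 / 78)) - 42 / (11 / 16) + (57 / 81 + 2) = -2423455 / 28809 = -84.12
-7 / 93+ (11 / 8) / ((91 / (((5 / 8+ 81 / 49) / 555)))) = -369257407 / 4909894080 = -0.08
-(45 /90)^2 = -1 /4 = -0.25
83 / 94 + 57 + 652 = 66729 / 94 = 709.88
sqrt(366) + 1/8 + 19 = 153/8 + sqrt(366) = 38.26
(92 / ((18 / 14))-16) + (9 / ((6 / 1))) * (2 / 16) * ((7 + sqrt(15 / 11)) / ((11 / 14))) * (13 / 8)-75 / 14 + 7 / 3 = 273 * sqrt(165) / 7744 + 2450281 / 44352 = 55.70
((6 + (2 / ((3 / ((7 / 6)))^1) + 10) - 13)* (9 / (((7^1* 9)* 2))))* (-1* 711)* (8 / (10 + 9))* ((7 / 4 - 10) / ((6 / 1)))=14773 / 133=111.08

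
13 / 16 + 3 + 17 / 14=563 / 112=5.03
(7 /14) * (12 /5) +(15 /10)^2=69 /20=3.45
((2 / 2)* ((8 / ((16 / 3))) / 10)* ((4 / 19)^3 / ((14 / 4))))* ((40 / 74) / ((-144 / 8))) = -64 / 5329443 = -0.00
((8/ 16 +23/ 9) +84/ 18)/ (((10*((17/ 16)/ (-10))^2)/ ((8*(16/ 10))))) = 2277376/ 2601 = 875.58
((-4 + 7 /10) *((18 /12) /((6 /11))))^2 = 131769 /1600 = 82.36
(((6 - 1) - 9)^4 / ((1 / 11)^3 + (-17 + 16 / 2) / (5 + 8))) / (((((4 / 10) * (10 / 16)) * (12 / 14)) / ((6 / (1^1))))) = -62013952 / 5983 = -10365.03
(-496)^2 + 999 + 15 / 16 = 3952255 / 16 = 247015.94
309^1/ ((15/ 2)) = 41.20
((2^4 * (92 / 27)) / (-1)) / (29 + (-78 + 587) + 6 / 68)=-50048 / 493965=-0.10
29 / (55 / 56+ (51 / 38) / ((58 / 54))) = 894824 / 68861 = 12.99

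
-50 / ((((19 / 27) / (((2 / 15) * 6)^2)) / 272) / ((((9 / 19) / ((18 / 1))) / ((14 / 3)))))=-176256 / 2527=-69.75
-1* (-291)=291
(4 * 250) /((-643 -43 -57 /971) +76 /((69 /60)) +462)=-6.33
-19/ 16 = -1.19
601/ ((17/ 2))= 1202/ 17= 70.71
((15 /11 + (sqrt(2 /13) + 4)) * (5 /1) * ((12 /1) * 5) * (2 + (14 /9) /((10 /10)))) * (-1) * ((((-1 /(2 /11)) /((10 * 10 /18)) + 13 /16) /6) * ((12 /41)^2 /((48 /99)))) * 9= 84348 * sqrt(26) /21853 + 452412 /1681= 288.81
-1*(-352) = 352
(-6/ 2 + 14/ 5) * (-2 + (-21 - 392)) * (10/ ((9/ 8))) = 6640/ 9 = 737.78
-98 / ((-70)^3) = 1 / 3500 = 0.00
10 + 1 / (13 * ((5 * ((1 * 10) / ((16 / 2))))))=3254 / 325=10.01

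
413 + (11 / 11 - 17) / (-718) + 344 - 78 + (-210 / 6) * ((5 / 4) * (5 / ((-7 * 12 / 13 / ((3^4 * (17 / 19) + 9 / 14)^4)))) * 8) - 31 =27823752456225691431205 / 3594603482848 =7740423273.11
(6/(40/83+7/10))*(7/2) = 5810/327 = 17.77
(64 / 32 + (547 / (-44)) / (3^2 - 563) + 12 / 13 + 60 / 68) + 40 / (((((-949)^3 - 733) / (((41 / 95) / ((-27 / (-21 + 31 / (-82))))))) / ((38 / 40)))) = 1189637573158642961 / 310783173783156360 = 3.83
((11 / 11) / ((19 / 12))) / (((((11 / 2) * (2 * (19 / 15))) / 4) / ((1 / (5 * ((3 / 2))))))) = 96 / 3971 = 0.02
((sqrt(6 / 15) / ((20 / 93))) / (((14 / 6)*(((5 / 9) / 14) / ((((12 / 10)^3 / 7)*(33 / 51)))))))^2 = 25.74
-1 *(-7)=7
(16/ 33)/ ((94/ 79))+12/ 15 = 9364/ 7755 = 1.21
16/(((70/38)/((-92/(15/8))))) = -223744/525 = -426.18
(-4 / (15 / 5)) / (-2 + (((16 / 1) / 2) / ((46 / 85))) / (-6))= 23 / 77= 0.30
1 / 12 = 0.08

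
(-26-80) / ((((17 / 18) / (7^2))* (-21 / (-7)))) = -31164 / 17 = -1833.18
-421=-421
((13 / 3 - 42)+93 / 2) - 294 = -1711 / 6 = -285.17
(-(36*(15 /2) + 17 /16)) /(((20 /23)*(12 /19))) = -1895269 /3840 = -493.56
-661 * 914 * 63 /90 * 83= -175506737 /5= -35101347.40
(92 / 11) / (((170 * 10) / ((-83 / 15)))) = -0.03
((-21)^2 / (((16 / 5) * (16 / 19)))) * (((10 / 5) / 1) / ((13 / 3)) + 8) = 2304225 / 1664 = 1384.75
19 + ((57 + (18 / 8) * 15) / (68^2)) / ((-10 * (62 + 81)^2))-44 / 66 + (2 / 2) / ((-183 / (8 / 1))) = 104621328731 / 5720257920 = 18.29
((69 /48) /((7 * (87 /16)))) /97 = 23 /59073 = 0.00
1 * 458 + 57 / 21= 3225 / 7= 460.71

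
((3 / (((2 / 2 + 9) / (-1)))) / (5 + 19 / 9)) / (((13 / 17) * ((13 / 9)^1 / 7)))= -28917 / 108160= -0.27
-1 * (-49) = 49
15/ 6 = 5/ 2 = 2.50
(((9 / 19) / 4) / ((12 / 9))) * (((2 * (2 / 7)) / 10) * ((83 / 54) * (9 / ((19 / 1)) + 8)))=1909 / 28880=0.07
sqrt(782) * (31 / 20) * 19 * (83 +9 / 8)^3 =179539696813 * sqrt(782) / 10240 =490302273.84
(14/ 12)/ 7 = 1/ 6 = 0.17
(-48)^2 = 2304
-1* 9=-9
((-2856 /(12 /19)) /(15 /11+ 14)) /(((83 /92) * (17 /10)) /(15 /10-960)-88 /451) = 1798403108040 /1201997459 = 1496.18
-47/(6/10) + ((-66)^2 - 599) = 11036/3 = 3678.67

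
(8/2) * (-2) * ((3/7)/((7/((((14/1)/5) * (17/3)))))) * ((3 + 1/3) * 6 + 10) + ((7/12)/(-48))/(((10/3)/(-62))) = -1565201/6720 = -232.92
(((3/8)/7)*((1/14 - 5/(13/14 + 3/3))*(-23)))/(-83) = -21919/585648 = -0.04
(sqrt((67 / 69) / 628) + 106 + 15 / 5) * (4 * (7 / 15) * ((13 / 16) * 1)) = 91 * sqrt(725811) / 1299960 + 9919 / 60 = 165.38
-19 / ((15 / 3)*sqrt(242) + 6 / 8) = 228 / 96791 - 16720*sqrt(2) / 96791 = -0.24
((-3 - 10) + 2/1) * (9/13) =-99/13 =-7.62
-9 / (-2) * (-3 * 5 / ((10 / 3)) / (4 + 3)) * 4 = -81 / 7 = -11.57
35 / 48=0.73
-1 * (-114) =114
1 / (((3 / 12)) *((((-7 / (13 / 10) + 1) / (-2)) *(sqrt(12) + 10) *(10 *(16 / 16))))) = 13 / 627-13 *sqrt(3) / 3135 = 0.01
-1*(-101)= 101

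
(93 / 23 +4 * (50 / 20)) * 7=2261 / 23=98.30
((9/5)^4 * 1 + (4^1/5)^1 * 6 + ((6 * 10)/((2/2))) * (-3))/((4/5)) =-102939/500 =-205.88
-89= -89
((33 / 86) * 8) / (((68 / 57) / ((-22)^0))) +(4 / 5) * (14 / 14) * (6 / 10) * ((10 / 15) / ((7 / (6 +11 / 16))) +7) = 1596223 / 255850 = 6.24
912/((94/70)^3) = 39102000/103823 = 376.62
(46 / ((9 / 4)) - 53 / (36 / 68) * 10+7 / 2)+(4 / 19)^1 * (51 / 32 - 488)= -492283 / 456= -1079.57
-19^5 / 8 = -2476099 / 8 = -309512.38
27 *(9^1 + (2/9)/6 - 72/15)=572/5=114.40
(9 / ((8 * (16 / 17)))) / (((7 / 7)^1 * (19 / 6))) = 459 / 1216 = 0.38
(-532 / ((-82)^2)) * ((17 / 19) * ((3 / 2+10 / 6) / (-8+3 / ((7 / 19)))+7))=-20825 / 10086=-2.06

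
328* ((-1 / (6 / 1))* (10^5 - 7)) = -5466284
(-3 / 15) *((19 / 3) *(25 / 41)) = -95 / 123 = -0.77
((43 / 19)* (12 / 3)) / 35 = 172 / 665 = 0.26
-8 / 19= -0.42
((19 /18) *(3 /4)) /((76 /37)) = 37 /96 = 0.39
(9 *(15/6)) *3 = 67.50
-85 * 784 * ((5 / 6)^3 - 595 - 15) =1096519550 / 27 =40611835.19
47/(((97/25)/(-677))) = -795475/97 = -8200.77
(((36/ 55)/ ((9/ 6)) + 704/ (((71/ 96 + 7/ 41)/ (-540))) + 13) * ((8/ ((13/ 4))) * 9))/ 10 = -925145.12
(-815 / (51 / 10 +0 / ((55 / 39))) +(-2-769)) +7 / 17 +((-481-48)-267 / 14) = -1055623 / 714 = -1478.46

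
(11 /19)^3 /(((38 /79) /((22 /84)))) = 1156639 /10946964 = 0.11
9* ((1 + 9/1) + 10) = 180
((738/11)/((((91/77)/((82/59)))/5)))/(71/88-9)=-26627040/553007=-48.15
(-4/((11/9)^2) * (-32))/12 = 864/121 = 7.14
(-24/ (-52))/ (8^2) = 3/ 416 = 0.01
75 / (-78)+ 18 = 443 / 26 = 17.04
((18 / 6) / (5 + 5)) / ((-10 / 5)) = -3 / 20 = -0.15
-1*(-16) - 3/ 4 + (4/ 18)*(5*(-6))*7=-377/ 12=-31.42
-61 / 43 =-1.42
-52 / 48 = -13 / 12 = -1.08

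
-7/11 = -0.64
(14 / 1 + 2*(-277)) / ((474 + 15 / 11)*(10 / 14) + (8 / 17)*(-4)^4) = -100980 / 86023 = -1.17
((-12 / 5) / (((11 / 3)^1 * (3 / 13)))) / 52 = -3 / 55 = -0.05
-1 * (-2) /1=2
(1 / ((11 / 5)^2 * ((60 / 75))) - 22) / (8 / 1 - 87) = 10523 / 38236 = 0.28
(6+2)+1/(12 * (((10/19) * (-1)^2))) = 8.16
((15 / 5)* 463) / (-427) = -1389 / 427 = -3.25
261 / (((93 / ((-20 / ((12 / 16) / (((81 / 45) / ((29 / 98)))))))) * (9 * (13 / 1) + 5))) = -7056 / 1891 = -3.73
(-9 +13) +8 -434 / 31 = -2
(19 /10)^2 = 361 /100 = 3.61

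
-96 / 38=-48 / 19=-2.53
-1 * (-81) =81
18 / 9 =2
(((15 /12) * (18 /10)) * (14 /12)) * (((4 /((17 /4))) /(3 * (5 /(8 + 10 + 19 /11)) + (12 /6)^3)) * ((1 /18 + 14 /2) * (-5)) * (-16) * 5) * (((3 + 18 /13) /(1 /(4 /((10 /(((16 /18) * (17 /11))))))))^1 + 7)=311485046320 /41591979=7489.07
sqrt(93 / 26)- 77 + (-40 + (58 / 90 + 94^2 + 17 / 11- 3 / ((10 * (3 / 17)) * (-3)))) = 8723.65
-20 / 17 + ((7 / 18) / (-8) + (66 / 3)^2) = 1181833 / 2448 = 482.77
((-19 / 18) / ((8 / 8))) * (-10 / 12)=95 / 108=0.88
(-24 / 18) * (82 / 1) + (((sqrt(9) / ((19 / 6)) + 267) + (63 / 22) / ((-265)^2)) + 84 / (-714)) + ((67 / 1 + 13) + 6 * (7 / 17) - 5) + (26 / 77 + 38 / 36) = 3731087791406 / 15719093775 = 237.36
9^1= 9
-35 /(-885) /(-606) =-7 /107262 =-0.00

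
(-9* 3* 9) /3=-81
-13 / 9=-1.44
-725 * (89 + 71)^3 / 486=-6110288.07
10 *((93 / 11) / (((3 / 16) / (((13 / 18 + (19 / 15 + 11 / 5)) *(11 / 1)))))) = 20776.89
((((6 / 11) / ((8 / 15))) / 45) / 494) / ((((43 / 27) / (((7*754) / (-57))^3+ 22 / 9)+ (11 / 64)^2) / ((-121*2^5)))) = -13249193695952896 / 2196997976706351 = -6.03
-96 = -96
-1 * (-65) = 65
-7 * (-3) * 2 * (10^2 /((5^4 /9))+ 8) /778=4956 /9725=0.51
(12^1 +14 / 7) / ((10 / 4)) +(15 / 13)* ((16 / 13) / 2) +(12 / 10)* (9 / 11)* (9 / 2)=99719 / 9295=10.73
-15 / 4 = -3.75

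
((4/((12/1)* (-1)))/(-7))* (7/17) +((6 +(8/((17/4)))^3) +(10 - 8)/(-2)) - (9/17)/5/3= 858839/73695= 11.65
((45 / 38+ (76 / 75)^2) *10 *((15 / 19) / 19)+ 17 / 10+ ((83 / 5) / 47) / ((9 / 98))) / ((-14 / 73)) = -68459638783 / 2030949900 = -33.71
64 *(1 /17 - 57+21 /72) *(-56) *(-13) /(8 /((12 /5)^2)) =-807660672 /425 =-1900378.05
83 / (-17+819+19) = 83 / 821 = 0.10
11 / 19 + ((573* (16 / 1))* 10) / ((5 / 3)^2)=3135511 / 95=33005.38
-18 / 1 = -18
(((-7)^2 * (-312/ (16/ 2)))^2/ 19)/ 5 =3651921/ 95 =38441.27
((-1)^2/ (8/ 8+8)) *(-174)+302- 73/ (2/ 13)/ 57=10425/ 38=274.34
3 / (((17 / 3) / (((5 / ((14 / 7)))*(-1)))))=-45 / 34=-1.32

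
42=42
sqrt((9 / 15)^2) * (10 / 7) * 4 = 24 / 7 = 3.43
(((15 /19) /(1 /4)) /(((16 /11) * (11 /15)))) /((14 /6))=675 /532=1.27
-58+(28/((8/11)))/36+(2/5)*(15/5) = -20063/360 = -55.73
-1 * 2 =-2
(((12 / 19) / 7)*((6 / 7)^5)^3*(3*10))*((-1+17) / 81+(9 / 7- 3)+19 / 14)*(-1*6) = 0.26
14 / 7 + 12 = 14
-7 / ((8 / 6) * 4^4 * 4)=-21 / 4096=-0.01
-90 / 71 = -1.27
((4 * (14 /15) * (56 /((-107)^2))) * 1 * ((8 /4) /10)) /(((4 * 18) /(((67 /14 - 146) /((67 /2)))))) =-36904 /172593675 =-0.00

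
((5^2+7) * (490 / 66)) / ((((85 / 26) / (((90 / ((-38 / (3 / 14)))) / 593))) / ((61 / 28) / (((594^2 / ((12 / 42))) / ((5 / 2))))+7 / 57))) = -20978029670 / 2746451480157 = -0.01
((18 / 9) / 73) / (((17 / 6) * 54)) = 2 / 11169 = 0.00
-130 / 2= -65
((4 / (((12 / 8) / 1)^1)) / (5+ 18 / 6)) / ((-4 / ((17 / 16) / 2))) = -17 / 384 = -0.04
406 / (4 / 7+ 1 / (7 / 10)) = 203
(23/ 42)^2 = 529/ 1764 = 0.30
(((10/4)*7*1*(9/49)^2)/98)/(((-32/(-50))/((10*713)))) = 36095625/537824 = 67.11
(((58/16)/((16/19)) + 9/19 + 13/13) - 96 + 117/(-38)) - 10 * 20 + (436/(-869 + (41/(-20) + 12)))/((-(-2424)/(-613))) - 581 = -11067553775617/12660610176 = -874.17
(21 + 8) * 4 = 116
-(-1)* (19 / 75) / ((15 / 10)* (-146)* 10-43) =-19 / 167475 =-0.00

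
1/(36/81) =9/4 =2.25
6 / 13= 0.46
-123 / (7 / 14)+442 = 196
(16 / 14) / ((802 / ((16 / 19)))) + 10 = 533394 / 53333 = 10.00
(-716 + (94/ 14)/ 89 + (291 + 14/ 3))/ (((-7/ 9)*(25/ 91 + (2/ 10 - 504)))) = -25527515/ 23788632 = -1.07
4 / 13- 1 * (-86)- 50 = 472 / 13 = 36.31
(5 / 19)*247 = 65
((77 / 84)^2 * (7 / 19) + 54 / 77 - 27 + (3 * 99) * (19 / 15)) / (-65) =-28376779 / 5266800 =-5.39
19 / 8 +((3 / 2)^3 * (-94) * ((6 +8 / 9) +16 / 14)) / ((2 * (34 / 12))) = -425815 / 952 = -447.28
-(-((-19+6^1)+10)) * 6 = -18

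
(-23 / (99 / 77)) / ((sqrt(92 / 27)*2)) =-7*sqrt(69) / 12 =-4.85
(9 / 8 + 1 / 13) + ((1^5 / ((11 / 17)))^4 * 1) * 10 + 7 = 99350613 / 1522664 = 65.25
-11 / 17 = -0.65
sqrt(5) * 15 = 15 * sqrt(5) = 33.54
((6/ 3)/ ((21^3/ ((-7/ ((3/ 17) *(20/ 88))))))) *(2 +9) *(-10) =16456/ 3969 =4.15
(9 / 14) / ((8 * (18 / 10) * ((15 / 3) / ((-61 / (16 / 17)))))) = -1037 / 1792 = -0.58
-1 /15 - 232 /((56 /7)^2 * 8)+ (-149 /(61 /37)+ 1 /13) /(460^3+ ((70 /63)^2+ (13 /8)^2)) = -0.52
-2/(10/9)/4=-0.45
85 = 85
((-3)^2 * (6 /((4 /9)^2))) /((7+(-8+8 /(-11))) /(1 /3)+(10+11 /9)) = 216513 /4784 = 45.26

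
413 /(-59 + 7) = -413 /52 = -7.94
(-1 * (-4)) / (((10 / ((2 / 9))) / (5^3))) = 100 / 9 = 11.11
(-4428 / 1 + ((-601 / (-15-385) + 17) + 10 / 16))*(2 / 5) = -1763549 / 1000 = -1763.55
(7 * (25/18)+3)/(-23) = -229/414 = -0.55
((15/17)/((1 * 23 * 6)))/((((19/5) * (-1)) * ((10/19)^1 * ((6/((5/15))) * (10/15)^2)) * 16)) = -5/200192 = -0.00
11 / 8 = 1.38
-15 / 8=-1.88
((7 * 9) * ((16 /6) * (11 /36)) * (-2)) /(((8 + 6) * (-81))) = 22 /243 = 0.09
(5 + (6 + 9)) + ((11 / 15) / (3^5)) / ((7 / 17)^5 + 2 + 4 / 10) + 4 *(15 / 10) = 324552052753 / 12482170551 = 26.00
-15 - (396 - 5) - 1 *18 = -424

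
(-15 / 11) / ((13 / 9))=-135 / 143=-0.94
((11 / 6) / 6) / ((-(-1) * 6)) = 11 / 216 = 0.05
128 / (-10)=-64 / 5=-12.80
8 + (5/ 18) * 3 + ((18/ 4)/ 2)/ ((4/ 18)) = 455/ 24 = 18.96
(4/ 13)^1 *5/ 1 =20/ 13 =1.54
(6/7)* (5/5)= 6/7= 0.86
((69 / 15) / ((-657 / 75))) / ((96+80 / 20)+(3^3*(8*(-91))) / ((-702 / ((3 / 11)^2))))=-13915 / 2705088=-0.01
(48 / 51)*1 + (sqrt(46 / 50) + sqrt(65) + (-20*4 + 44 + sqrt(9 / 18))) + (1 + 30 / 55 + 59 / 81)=-23.06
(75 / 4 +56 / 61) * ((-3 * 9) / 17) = -129573 / 4148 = -31.24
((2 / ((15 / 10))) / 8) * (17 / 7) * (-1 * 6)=-17 / 7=-2.43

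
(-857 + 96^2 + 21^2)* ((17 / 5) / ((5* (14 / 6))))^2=915552 / 1225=747.39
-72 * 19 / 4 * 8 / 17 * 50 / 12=-11400 / 17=-670.59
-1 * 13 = -13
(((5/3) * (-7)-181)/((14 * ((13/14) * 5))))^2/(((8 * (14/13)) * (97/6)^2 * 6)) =0.00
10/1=10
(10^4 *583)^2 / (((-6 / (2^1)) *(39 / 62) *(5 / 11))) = -4636085960000000 / 117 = -39624666324786.32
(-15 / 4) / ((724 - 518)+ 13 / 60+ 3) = -225 / 12553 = -0.02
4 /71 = 0.06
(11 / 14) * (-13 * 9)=-1287 / 14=-91.93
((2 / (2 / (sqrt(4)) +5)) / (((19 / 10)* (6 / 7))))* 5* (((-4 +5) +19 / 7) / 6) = 325 / 513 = 0.63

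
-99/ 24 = -33/ 8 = -4.12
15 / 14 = 1.07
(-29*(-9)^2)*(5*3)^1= -35235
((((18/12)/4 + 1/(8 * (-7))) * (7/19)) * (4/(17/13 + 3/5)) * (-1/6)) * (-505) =164125/7068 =23.22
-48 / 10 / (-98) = 12 / 245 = 0.05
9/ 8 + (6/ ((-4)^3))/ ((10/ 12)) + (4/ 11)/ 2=1051/ 880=1.19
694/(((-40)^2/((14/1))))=2429/400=6.07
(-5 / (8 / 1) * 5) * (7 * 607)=-106225 / 8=-13278.12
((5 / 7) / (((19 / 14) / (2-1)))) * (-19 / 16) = -0.62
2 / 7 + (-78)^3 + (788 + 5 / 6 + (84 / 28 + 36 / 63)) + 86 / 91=-258672067 / 546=-473758.36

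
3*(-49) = -147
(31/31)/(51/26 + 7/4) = 52/193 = 0.27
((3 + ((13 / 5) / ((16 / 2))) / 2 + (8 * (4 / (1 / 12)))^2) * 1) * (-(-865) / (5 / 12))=6122504427 / 20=306125221.35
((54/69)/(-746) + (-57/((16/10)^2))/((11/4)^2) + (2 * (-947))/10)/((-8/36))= 865.55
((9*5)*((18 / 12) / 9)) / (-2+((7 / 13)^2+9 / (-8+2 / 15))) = -149565 / 56917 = -2.63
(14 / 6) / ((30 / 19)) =133 / 90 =1.48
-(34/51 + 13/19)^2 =-1.82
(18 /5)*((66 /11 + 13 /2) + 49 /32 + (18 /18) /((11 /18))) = 9927 /176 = 56.40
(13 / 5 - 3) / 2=-1 / 5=-0.20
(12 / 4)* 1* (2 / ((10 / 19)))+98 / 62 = 2012 / 155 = 12.98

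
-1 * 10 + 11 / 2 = -9 / 2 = -4.50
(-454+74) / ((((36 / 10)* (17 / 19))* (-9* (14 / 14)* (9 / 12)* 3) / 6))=144400 / 4131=34.96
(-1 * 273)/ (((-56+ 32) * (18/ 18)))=91/ 8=11.38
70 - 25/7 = 465/7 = 66.43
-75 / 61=-1.23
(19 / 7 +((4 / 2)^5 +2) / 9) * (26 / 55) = 10634 / 3465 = 3.07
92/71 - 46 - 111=-11055/71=-155.70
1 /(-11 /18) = -18 /11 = -1.64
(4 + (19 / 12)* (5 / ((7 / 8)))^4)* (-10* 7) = -121888120 / 1029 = -118452.98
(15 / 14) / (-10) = -3 / 28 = -0.11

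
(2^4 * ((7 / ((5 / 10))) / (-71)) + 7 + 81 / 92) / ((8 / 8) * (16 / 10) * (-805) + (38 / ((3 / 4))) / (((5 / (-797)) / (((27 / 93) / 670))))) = -1602768975 / 438043209712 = -0.00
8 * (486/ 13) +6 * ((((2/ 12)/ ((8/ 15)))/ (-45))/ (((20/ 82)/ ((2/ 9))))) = 4198507/ 14040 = 299.04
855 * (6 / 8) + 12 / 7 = 18003 / 28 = 642.96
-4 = -4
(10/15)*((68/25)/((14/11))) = 748/525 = 1.42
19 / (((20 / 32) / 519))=78888 / 5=15777.60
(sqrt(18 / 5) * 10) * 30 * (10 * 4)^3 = 11520000 * sqrt(10) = 36429438.65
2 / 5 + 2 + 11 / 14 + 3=6.19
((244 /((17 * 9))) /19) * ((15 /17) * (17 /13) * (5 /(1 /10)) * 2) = 122000 /12597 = 9.68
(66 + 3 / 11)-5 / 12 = 8693 / 132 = 65.86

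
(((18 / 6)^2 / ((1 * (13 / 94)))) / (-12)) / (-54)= 47 / 468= 0.10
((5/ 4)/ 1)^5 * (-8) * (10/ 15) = -3125/ 192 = -16.28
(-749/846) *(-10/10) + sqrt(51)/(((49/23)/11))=749/846 + 253 *sqrt(51)/49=37.76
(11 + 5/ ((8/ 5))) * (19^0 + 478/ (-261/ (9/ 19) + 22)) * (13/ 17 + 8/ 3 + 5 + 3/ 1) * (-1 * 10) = -329395/ 2116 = -155.67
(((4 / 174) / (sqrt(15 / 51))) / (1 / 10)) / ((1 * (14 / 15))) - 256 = -255.55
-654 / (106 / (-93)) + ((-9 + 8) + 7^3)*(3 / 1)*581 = 31624029 / 53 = 596679.79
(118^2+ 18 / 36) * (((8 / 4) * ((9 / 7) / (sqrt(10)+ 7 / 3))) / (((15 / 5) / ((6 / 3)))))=-501282 / 41+ 1503846 * sqrt(10) / 287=4343.57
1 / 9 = 0.11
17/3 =5.67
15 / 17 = 0.88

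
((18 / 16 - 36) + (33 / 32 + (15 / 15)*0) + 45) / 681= 119 / 7264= 0.02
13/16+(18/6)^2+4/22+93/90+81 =242953/2640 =92.03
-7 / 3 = -2.33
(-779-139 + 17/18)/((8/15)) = -82535/48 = -1719.48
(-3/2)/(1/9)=-27/2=-13.50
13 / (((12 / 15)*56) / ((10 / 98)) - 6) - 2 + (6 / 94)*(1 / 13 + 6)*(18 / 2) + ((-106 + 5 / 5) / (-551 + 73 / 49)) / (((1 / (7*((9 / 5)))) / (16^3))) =9863.04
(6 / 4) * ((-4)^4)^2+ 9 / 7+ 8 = 688193 / 7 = 98313.29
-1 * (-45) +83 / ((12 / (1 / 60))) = 32483 / 720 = 45.12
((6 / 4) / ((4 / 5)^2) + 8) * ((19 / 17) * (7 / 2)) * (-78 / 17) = -1716897 / 9248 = -185.65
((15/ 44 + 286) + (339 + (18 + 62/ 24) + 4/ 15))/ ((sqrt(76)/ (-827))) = -58783987 * sqrt(19)/ 4180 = -61299.87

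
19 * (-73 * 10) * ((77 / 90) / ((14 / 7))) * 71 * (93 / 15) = -235064599 / 90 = -2611828.88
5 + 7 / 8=47 / 8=5.88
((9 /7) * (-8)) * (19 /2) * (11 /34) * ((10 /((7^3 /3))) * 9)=-1015740 /40817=-24.89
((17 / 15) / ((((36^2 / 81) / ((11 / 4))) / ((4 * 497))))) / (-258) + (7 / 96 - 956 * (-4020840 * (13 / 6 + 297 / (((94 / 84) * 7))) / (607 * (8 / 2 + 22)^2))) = 14011882243115947 / 37317643740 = 375476.07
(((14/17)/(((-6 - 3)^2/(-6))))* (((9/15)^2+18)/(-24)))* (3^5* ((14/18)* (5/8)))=441/80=5.51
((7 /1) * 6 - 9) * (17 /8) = 70.12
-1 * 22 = -22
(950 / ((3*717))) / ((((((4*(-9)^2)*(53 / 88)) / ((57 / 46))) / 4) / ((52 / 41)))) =0.01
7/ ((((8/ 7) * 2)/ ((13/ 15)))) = 2.65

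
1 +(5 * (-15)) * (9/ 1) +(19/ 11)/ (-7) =-51917/ 77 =-674.25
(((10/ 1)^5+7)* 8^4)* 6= 2457772032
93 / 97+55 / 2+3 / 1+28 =11535 / 194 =59.46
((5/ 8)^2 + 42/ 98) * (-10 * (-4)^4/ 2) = -7340/ 7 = -1048.57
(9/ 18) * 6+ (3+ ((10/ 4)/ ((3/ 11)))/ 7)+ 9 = 685/ 42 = 16.31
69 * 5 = 345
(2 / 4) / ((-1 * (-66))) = 1 / 132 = 0.01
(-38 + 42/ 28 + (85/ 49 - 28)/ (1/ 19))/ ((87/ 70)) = -262415/ 609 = -430.89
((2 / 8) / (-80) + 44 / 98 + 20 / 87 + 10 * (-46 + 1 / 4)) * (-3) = 1370.47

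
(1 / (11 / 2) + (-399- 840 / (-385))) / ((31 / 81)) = -353403 / 341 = -1036.37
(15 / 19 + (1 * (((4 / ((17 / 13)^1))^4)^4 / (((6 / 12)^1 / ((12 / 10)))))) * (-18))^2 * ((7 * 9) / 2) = 8666869348551321358579067404966764372222580189395071197178332743 / 42740804285426433787486118666643170014866050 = 202777404249889403363.81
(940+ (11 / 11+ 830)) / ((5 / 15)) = 5313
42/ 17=2.47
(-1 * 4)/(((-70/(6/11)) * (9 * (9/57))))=76/3465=0.02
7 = 7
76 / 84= 19 / 21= 0.90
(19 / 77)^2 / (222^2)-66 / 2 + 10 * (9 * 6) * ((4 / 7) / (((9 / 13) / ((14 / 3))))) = 598143299653 / 292204836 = 2047.00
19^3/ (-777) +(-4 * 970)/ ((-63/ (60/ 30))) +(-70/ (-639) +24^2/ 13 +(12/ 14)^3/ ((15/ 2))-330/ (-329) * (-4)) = 3836013789437/ 24774672195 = 154.84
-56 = -56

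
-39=-39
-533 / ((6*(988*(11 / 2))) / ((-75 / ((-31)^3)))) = -0.00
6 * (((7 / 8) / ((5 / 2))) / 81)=7 / 270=0.03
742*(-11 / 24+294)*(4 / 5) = 522739 / 3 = 174246.33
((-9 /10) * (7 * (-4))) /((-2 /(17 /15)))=-357 /25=-14.28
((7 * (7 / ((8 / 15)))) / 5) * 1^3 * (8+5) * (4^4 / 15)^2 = 5218304 / 75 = 69577.39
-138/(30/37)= -851/5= -170.20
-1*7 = -7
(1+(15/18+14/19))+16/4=6.57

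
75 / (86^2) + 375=2773575 / 7396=375.01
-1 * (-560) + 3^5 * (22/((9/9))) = 5906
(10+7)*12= 204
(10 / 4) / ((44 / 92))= 115 / 22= 5.23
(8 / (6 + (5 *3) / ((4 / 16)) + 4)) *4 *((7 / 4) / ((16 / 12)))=3 / 5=0.60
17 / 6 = 2.83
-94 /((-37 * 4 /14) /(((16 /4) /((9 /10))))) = 13160 /333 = 39.52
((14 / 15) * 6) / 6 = 14 / 15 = 0.93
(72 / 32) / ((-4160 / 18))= -81 / 8320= -0.01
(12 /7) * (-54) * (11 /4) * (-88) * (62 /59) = 9722592 /413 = 23541.38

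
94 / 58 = 47 / 29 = 1.62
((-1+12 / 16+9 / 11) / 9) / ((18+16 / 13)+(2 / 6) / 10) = 1625 / 495858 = 0.00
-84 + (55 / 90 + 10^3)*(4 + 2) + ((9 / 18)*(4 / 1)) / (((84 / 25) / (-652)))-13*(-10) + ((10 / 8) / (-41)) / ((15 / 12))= 1624864 / 287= 5661.55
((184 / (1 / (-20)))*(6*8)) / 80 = -2208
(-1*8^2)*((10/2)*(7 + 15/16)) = -2540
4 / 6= 2 / 3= 0.67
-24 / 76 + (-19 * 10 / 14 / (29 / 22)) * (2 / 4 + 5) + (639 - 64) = 1998152 / 3857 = 518.06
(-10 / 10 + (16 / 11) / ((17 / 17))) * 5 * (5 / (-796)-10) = -199125 / 8756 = -22.74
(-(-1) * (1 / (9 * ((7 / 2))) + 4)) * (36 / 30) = 508 / 105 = 4.84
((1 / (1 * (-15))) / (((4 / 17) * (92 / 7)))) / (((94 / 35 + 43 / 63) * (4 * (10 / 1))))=-2499 / 15617920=-0.00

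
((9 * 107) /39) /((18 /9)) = 12.35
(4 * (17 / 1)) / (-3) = -68 / 3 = -22.67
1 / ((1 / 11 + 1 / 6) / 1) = 66 / 17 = 3.88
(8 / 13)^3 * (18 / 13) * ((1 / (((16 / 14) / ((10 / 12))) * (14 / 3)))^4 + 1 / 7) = 9476559 / 204725248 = 0.05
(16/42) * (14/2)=8/3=2.67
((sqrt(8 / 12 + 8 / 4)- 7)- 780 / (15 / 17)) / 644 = -891 / 644 + sqrt(6) / 966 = -1.38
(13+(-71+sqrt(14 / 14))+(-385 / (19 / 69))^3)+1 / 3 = -56240700902405 / 20577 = -2733182723.55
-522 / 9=-58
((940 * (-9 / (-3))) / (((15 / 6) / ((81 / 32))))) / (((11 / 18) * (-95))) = -49.18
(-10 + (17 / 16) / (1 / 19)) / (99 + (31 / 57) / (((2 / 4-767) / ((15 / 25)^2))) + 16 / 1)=39564175 / 446613008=0.09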